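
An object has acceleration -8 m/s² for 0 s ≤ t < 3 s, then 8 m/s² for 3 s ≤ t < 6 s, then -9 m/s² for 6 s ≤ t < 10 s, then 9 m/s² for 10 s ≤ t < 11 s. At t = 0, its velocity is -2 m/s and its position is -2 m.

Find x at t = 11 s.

-199.5 m

On each constant-a segment, Δv = aΔt and Δx = v₀Δt + ½aΔt²; chain segment to segment.
0–3 s: v starts -2 m/s; Δx = -2·3 + ½·-8·3² = -42 m; v ends -26 m/s.
3–6 s: v starts -26 m/s; Δx = -26·3 + ½·8·3² = -42 m; v ends -2 m/s.
6–10 s: v starts -2 m/s; Δx = -2·4 + ½·-9·4² = -80 m; v ends -38 m/s.
10–11 s: v starts -38 m/s; Δx = -38·1 + ½·9·1² = -33.5 m; v ends -29 m/s.
x(11) = -2 + Σ Δx = -199.5 m.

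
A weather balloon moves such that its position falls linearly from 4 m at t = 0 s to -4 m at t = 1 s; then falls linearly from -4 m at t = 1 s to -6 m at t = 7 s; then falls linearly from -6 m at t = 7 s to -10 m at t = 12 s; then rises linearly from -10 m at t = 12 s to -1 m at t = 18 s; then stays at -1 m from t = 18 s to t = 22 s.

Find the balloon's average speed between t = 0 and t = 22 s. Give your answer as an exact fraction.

23/22 m/s

Average speed = (total path length)/(elapsed time); on a piecewise-linear x-t graph the path length is Σ|Δx|.
0–1 s: |Δx| = |-4 − 4| = 8 m
1–7 s: |Δx| = |-6 − -4| = 2 m
7–12 s: |Δx| = |-10 − -6| = 4 m
12–18 s: |Δx| = |-1 − -10| = 9 m
18–22 s: |Δx| = |-1 − -1| = 0 m
Total path = 23 m; average speed = 23/22 = 23/22 m/s.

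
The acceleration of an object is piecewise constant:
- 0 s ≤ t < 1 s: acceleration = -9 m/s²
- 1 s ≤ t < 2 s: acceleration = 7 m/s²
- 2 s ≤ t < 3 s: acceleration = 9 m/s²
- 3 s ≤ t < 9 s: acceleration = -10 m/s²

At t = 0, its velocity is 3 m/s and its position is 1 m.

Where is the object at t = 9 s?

-117.5 m

On each constant-a segment, Δv = aΔt and Δx = v₀Δt + ½aΔt²; chain segment to segment.
0–1 s: v starts 3 m/s; Δx = 3·1 + ½·-9·1² = -1.5 m; v ends -6 m/s.
1–2 s: v starts -6 m/s; Δx = -6·1 + ½·7·1² = -2.5 m; v ends 1 m/s.
2–3 s: v starts 1 m/s; Δx = 1·1 + ½·9·1² = 5.5 m; v ends 10 m/s.
3–9 s: v starts 10 m/s; Δx = 10·6 + ½·-10·6² = -120 m; v ends -50 m/s.
x(9) = 1 + Σ Δx = -117.5 m.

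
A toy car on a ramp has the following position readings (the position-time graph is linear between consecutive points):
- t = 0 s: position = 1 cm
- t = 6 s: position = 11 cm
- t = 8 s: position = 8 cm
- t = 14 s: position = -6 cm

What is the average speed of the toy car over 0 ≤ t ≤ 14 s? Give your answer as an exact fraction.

Average speed = (total path length)/(elapsed time); on a piecewise-linear x-t graph the path length is Σ|Δx|.
0–6 s: |Δx| = |11 − 1| = 10 cm
6–8 s: |Δx| = |8 − 11| = 3 cm
8–14 s: |Δx| = |-6 − 8| = 14 cm
Total path = 27 cm; average speed = 27/14 = 27/14 cm/s.

27/14 cm/s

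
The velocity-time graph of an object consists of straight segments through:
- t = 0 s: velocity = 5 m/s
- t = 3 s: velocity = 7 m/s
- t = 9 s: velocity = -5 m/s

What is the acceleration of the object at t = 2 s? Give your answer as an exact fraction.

Acceleration is the slope of the v-t graph on 0–3 s: (7 − 5)/(3 − 0) = 2/3 m/s².

2/3 m/s²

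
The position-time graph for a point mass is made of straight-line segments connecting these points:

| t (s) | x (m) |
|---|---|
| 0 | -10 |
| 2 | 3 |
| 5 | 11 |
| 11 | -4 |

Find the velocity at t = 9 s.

-2.5 m/s

Velocity is the slope of the x-t graph on 5–11 s: (-4 − 11)/(11 − 5) = -2.5 m/s.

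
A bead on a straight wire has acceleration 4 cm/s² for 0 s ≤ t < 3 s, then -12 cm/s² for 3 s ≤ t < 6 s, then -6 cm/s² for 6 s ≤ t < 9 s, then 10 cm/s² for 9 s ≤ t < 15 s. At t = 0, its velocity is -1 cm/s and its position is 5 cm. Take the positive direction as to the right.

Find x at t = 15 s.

-181 cm

On each constant-a segment, Δv = aΔt and Δx = v₀Δt + ½aΔt²; chain segment to segment.
0–3 s: v starts -1 cm/s; Δx = -1·3 + ½·4·3² = 15 cm; v ends 11 cm/s.
3–6 s: v starts 11 cm/s; Δx = 11·3 + ½·-12·3² = -21 cm; v ends -25 cm/s.
6–9 s: v starts -25 cm/s; Δx = -25·3 + ½·-6·3² = -102 cm; v ends -43 cm/s.
9–15 s: v starts -43 cm/s; Δx = -43·6 + ½·10·6² = -78 cm; v ends 17 cm/s.
x(15) = 5 + Σ Δx = -181 cm.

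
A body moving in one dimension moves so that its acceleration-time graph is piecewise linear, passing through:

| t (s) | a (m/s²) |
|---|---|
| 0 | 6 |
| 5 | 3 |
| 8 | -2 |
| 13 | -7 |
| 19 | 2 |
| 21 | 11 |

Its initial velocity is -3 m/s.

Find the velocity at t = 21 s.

-3.5 m/s

Δv equals the area under the a-t graph; then v = v₀ + Δv.
0–5 s: ½(6 + 3)(5) = 22.5 m/s
5–8 s: ½(3 + -2)(3) = 1.5 m/s
8–13 s: ½(-2 + -7)(5) = -22.5 m/s
13–19 s: ½(-7 + 2)(6) = -15 m/s
19–21 s: ½(2 + 11)(2) = 13 m/s
Δv = -0.5 m/s, so v(21) = -3 + (-0.5) = -3.5 m/s.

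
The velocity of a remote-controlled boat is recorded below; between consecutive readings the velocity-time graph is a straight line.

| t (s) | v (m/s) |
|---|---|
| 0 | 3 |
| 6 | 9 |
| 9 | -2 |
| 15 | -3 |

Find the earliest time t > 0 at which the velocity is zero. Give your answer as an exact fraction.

t = 93/11 s

v changes sign on 6–9 s (from 9 to -2); the graph is linear there, so v = 0 at t = 6 + (-9)·(9 − 6)/(-2 − 9) = 93/11 s.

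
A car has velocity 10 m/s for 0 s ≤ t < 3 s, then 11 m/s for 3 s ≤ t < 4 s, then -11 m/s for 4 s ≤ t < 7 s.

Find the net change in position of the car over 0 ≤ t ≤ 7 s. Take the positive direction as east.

8 m

Net displacement equals the area under the velocity-time graph (areas below the axis count negative).
0–3 s: 10 × 3 = 30 m
3–4 s: 11 × 1 = 11 m
4–7 s: -11 × 3 = -33 m
Net displacement = 8 m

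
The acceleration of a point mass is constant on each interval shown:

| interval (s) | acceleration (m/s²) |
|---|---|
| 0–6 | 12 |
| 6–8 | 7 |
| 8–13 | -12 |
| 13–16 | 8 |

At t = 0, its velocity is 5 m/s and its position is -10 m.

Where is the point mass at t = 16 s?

On each constant-a segment, Δv = aΔt and Δx = v₀Δt + ½aΔt²; chain segment to segment.
0–6 s: v starts 5 m/s; Δx = 5·6 + ½·12·6² = 246 m; v ends 77 m/s.
6–8 s: v starts 77 m/s; Δx = 77·2 + ½·7·2² = 168 m; v ends 91 m/s.
8–13 s: v starts 91 m/s; Δx = 91·5 + ½·-12·5² = 305 m; v ends 31 m/s.
13–16 s: v starts 31 m/s; Δx = 31·3 + ½·8·3² = 129 m; v ends 55 m/s.
x(16) = -10 + Σ Δx = 838 m.

838 m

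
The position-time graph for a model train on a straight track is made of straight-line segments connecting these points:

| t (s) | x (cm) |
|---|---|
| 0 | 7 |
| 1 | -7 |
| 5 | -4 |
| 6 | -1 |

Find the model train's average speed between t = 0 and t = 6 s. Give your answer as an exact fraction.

Average speed = (total path length)/(elapsed time); on a piecewise-linear x-t graph the path length is Σ|Δx|.
0–1 s: |Δx| = |-7 − 7| = 14 cm
1–5 s: |Δx| = |-4 − -7| = 3 cm
5–6 s: |Δx| = |-1 − -4| = 3 cm
Total path = 20 cm; average speed = 20/6 = 10/3 cm/s.

10/3 cm/s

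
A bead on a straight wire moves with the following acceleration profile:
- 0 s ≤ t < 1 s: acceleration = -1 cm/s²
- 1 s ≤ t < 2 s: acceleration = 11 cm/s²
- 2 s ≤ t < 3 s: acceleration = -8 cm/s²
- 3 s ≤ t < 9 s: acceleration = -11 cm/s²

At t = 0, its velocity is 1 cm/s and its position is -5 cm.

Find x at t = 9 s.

-172 cm

On each constant-a segment, Δv = aΔt and Δx = v₀Δt + ½aΔt²; chain segment to segment.
0–1 s: v starts 1 cm/s; Δx = 1·1 + ½·-1·1² = 0.5 cm; v ends 0 cm/s.
1–2 s: v starts 0 cm/s; Δx = 0·1 + ½·11·1² = 5.5 cm; v ends 11 cm/s.
2–3 s: v starts 11 cm/s; Δx = 11·1 + ½·-8·1² = 7 cm; v ends 3 cm/s.
3–9 s: v starts 3 cm/s; Δx = 3·6 + ½·-11·6² = -180 cm; v ends -63 cm/s.
x(9) = -5 + Σ Δx = -172 cm.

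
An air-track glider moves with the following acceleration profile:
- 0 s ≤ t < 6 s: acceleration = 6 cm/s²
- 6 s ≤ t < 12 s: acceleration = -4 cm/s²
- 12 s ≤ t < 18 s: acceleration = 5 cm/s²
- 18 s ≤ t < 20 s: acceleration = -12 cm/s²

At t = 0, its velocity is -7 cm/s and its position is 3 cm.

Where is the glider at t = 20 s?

337 cm

On each constant-a segment, Δv = aΔt and Δx = v₀Δt + ½aΔt²; chain segment to segment.
0–6 s: v starts -7 cm/s; Δx = -7·6 + ½·6·6² = 66 cm; v ends 29 cm/s.
6–12 s: v starts 29 cm/s; Δx = 29·6 + ½·-4·6² = 102 cm; v ends 5 cm/s.
12–18 s: v starts 5 cm/s; Δx = 5·6 + ½·5·6² = 120 cm; v ends 35 cm/s.
18–20 s: v starts 35 cm/s; Δx = 35·2 + ½·-12·2² = 46 cm; v ends 11 cm/s.
x(20) = 3 + Σ Δx = 337 cm.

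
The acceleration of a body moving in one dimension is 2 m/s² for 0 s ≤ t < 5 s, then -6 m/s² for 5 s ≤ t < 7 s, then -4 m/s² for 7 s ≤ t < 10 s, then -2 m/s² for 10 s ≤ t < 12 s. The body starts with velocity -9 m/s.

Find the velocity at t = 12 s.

-27 m/s

Δv equals the area under the a-t graph; then v = v₀ + Δv.
0–5 s: 2 × 5 = 10 m/s
5–7 s: -6 × 2 = -12 m/s
7–10 s: -4 × 3 = -12 m/s
10–12 s: -2 × 2 = -4 m/s
Δv = -18 m/s, so v(12) = -9 + (-18) = -27 m/s.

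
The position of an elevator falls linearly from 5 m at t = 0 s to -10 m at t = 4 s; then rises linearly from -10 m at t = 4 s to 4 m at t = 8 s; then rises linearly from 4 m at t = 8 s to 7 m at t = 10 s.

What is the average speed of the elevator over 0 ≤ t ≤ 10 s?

3.2 m/s

Average speed = (total path length)/(elapsed time); on a piecewise-linear x-t graph the path length is Σ|Δx|.
0–4 s: |Δx| = |-10 − 5| = 15 m
4–8 s: |Δx| = |4 − -10| = 14 m
8–10 s: |Δx| = |7 − 4| = 3 m
Total path = 32 m; average speed = 32/10 = 3.2 m/s.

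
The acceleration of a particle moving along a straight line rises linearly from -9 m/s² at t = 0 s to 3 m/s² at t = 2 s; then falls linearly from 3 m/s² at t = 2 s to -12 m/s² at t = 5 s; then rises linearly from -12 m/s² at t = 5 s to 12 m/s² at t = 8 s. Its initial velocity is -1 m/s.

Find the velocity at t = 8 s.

-20.5 m/s

Δv equals the area under the a-t graph; then v = v₀ + Δv.
0–2 s: ½(-9 + 3)(2) = -6 m/s
2–5 s: ½(3 + -12)(3) = -13.5 m/s
5–8 s: ½(-12 + 12)(3) = 0 m/s
Δv = -19.5 m/s, so v(8) = -1 + (-19.5) = -20.5 m/s.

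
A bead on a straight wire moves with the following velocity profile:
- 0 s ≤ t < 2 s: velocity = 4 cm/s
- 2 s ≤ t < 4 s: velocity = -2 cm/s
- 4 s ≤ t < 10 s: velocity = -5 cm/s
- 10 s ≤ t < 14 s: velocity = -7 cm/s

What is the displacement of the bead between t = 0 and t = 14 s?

Net displacement equals the area under the velocity-time graph (areas below the axis count negative).
0–2 s: 4 × 2 = 8 cm
2–4 s: -2 × 2 = -4 cm
4–10 s: -5 × 6 = -30 cm
10–14 s: -7 × 4 = -28 cm
Net displacement = -54 cm

-54 cm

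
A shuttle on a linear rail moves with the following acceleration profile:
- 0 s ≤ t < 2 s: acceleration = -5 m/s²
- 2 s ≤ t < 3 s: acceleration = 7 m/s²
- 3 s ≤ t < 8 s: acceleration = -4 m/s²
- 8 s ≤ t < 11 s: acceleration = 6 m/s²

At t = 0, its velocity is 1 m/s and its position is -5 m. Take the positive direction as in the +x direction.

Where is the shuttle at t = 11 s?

On each constant-a segment, Δv = aΔt and Δx = v₀Δt + ½aΔt²; chain segment to segment.
0–2 s: v starts 1 m/s; Δx = 1·2 + ½·-5·2² = -8 m; v ends -9 m/s.
2–3 s: v starts -9 m/s; Δx = -9·1 + ½·7·1² = -5.5 m; v ends -2 m/s.
3–8 s: v starts -2 m/s; Δx = -2·5 + ½·-4·5² = -60 m; v ends -22 m/s.
8–11 s: v starts -22 m/s; Δx = -22·3 + ½·6·3² = -39 m; v ends -4 m/s.
x(11) = -5 + Σ Δx = -117.5 m.

-117.5 m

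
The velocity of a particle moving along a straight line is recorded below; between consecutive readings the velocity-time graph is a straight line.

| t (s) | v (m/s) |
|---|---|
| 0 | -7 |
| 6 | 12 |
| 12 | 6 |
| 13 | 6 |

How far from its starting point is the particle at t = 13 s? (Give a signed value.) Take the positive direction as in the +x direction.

Displacement is the signed area under the v-t curve.
0–6 s: ½(-7 + 12)(6) = 15 m
6–12 s: ½(12 + 6)(6) = 54 m
12–13 s: 6 × 1 = 6 m
Net displacement = 75 m

75 m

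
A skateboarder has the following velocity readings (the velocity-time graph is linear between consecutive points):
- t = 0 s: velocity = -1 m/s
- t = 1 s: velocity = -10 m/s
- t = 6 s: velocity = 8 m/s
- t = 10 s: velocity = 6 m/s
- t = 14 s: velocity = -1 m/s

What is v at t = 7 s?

On 6–10 s the graph is linear from 8 to 6 m/s: v(7) = 8 + (6 − 8)·(7 − 6)/(10 − 6) = 7.5 m/s.

7.5 m/s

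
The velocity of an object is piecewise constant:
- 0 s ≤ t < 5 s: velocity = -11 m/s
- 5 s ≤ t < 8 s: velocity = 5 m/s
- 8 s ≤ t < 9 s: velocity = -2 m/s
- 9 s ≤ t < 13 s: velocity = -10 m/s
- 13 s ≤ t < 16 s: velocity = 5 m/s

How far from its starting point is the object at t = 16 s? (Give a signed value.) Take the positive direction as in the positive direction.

Displacement is the signed area under the v-t curve.
0–5 s: -11 × 5 = -55 m
5–8 s: 5 × 3 = 15 m
8–9 s: -2 × 1 = -2 m
9–13 s: -10 × 4 = -40 m
13–16 s: 5 × 3 = 15 m
Net displacement = -67 m

-67 m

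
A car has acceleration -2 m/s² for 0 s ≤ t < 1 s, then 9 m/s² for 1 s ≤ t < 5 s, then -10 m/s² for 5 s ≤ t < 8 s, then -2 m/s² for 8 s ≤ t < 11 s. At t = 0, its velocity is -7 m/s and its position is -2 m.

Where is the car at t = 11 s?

On each constant-a segment, Δv = aΔt and Δx = v₀Δt + ½aΔt²; chain segment to segment.
0–1 s: v starts -7 m/s; Δx = -7·1 + ½·-2·1² = -8 m; v ends -9 m/s.
1–5 s: v starts -9 m/s; Δx = -9·4 + ½·9·4² = 36 m; v ends 27 m/s.
5–8 s: v starts 27 m/s; Δx = 27·3 + ½·-10·3² = 36 m; v ends -3 m/s.
8–11 s: v starts -3 m/s; Δx = -3·3 + ½·-2·3² = -18 m; v ends -9 m/s.
x(11) = -2 + Σ Δx = 44 m.

44 m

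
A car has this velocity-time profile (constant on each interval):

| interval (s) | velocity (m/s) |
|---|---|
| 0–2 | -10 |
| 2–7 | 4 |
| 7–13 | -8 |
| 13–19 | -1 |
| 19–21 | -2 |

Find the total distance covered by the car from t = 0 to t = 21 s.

Distance (not displacement) is the total path length: add the absolute areas under v-t.
0–2 s: |-10| × 2 = 20 m
2–7 s: |4| × 5 = 20 m
7–13 s: |-8| × 6 = 48 m
13–19 s: |-1| × 6 = 6 m
19–21 s: |-2| × 2 = 4 m
Total distance = 98 m

98 m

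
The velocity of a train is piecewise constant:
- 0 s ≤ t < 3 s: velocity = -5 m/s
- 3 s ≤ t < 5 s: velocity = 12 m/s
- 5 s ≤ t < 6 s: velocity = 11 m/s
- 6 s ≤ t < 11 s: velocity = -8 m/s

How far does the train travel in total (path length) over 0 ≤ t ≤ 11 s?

90 m

Distance (not displacement) is the total path length: add the absolute areas under v-t.
0–3 s: |-5| × 3 = 15 m
3–5 s: |12| × 2 = 24 m
5–6 s: |11| × 1 = 11 m
6–11 s: |-8| × 5 = 40 m
Total distance = 90 m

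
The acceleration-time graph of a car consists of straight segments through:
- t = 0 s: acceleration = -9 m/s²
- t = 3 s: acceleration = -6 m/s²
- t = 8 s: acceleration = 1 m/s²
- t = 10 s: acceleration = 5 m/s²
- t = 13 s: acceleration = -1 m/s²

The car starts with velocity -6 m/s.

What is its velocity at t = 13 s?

Δv equals the area under the a-t graph; then v = v₀ + Δv.
0–3 s: ½(-9 + -6)(3) = -22.5 m/s
3–8 s: ½(-6 + 1)(5) = -12.5 m/s
8–10 s: ½(1 + 5)(2) = 6 m/s
10–13 s: ½(5 + -1)(3) = 6 m/s
Δv = -23 m/s, so v(13) = -6 + (-23) = -29 m/s.

-29 m/s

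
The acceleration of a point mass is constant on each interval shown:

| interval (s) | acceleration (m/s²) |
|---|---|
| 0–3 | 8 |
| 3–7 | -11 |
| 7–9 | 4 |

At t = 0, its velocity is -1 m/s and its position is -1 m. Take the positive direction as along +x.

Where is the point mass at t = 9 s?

2 m

On each constant-a segment, Δv = aΔt and Δx = v₀Δt + ½aΔt²; chain segment to segment.
0–3 s: v starts -1 m/s; Δx = -1·3 + ½·8·3² = 33 m; v ends 23 m/s.
3–7 s: v starts 23 m/s; Δx = 23·4 + ½·-11·4² = 4 m; v ends -21 m/s.
7–9 s: v starts -21 m/s; Δx = -21·2 + ½·4·2² = -34 m; v ends -13 m/s.
x(9) = -1 + Σ Δx = 2 m.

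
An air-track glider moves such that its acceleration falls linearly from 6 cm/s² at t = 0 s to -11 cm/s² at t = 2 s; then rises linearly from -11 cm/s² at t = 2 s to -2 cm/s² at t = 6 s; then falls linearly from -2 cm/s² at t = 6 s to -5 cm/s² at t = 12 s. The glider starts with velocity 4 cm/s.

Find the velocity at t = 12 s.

-48 cm/s

Δv equals the area under the a-t graph; then v = v₀ + Δv.
0–2 s: ½(6 + -11)(2) = -5 cm/s
2–6 s: ½(-11 + -2)(4) = -26 cm/s
6–12 s: ½(-2 + -5)(6) = -21 cm/s
Δv = -52 cm/s, so v(12) = 4 + (-52) = -48 cm/s.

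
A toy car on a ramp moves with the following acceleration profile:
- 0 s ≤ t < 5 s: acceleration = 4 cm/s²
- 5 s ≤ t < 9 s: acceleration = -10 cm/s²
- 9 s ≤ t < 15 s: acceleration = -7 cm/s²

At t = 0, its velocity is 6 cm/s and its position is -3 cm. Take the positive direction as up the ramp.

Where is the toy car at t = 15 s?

-109 cm

On each constant-a segment, Δv = aΔt and Δx = v₀Δt + ½aΔt²; chain segment to segment.
0–5 s: v starts 6 cm/s; Δx = 6·5 + ½·4·5² = 80 cm; v ends 26 cm/s.
5–9 s: v starts 26 cm/s; Δx = 26·4 + ½·-10·4² = 24 cm; v ends -14 cm/s.
9–15 s: v starts -14 cm/s; Δx = -14·6 + ½·-7·6² = -210 cm; v ends -56 cm/s.
x(15) = -3 + Σ Δx = -109 cm.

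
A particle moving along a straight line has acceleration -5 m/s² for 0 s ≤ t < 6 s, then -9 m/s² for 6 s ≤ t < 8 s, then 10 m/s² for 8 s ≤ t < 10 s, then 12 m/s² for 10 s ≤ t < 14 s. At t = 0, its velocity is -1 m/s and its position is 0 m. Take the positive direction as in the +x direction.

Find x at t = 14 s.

On each constant-a segment, Δv = aΔt and Δx = v₀Δt + ½aΔt²; chain segment to segment.
0–6 s: v starts -1 m/s; Δx = -1·6 + ½·-5·6² = -96 m; v ends -31 m/s.
6–8 s: v starts -31 m/s; Δx = -31·2 + ½·-9·2² = -80 m; v ends -49 m/s.
8–10 s: v starts -49 m/s; Δx = -49·2 + ½·10·2² = -78 m; v ends -29 m/s.
10–14 s: v starts -29 m/s; Δx = -29·4 + ½·12·4² = -20 m; v ends 19 m/s.
x(14) = 0 + Σ Δx = -274 m.

-274 m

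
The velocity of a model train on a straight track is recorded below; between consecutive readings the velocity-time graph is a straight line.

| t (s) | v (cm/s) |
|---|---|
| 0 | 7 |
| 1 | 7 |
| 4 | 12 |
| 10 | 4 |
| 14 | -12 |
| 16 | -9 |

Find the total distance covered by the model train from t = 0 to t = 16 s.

Distance (not displacement) is the total path length: add the absolute areas under v-t.
0–1 s: |7| × 1 = 7 cm
1–4 s: |½(7 + 12)(3)| = 28.5 cm
4–10 s: |½(12 + 4)(6)| = 48 cm
10–14 s: v = 0 at t = 11 s; triangle areas 2 + 18 = 20 cm
14–16 s: |½(-12 + -9)(2)| = 21 cm
Total distance = 124.5 cm

124.5 cm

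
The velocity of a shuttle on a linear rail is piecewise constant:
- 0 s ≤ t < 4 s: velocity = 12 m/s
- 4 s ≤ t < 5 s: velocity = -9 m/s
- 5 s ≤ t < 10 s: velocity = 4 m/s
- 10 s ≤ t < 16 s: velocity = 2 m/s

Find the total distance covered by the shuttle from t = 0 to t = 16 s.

Total distance travelled is ∫|v| dt — sum the magnitudes of each area piece.
0–4 s: |12| × 4 = 48 m
4–5 s: |-9| × 1 = 9 m
5–10 s: |4| × 5 = 20 m
10–16 s: |2| × 6 = 12 m
Total distance = 89 m

89 m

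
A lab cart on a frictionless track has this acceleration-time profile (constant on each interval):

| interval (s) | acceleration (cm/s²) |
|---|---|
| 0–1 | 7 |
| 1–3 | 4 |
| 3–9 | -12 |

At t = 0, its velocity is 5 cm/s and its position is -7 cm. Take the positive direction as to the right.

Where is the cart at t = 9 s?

On each constant-a segment, Δv = aΔt and Δx = v₀Δt + ½aΔt²; chain segment to segment.
0–1 s: v starts 5 cm/s; Δx = 5·1 + ½·7·1² = 8.5 cm; v ends 12 cm/s.
1–3 s: v starts 12 cm/s; Δx = 12·2 + ½·4·2² = 32 cm; v ends 20 cm/s.
3–9 s: v starts 20 cm/s; Δx = 20·6 + ½·-12·6² = -96 cm; v ends -52 cm/s.
x(9) = -7 + Σ Δx = -62.5 cm.

-62.5 cm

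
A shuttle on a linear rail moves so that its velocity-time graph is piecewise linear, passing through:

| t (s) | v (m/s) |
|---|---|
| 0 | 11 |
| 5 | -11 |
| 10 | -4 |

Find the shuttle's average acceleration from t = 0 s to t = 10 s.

Average acceleration = Δv/Δt = (-4 − 11)/(10 − 0) = -1.5 m/s².

-1.5 m/s²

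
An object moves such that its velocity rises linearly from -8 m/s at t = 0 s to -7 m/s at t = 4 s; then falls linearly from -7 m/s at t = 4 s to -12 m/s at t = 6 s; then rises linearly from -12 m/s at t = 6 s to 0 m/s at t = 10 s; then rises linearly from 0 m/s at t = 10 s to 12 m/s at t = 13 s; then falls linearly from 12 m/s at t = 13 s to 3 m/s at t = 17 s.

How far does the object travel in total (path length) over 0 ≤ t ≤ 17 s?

Total distance travelled is ∫|v| dt — sum the magnitudes of each area piece.
0–4 s: |½(-8 + -7)(4)| = 30 m
4–6 s: |½(-7 + -12)(2)| = 19 m
6–10 s: |½(-12 + 0)(4)| = 24 m
10–13 s: |½(0 + 12)(3)| = 18 m
13–17 s: |½(12 + 3)(4)| = 30 m
Total distance = 121 m

121 m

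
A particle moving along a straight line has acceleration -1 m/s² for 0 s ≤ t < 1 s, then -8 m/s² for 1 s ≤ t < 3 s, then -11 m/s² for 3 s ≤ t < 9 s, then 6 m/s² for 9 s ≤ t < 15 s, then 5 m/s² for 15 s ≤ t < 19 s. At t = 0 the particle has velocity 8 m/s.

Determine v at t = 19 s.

-19 m/s

Δv equals the area under the a-t graph; then v = v₀ + Δv.
0–1 s: -1 × 1 = -1 m/s
1–3 s: -8 × 2 = -16 m/s
3–9 s: -11 × 6 = -66 m/s
9–15 s: 6 × 6 = 36 m/s
15–19 s: 5 × 4 = 20 m/s
Δv = -27 m/s, so v(19) = 8 + (-27) = -19 m/s.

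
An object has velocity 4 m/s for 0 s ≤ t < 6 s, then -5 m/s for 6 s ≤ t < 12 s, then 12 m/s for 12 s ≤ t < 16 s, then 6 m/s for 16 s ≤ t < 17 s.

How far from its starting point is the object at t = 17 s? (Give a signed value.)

48 m

Net displacement equals the area under the velocity-time graph (areas below the axis count negative).
0–6 s: 4 × 6 = 24 m
6–12 s: -5 × 6 = -30 m
12–16 s: 12 × 4 = 48 m
16–17 s: 6 × 1 = 6 m
Net displacement = 48 m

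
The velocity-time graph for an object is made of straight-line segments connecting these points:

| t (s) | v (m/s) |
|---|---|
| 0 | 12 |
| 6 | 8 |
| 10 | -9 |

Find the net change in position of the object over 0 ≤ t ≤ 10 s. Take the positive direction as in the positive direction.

58 m

Displacement is the signed area under the v-t curve.
0–6 s: ½(12 + 8)(6) = 60 m
6–10 s: ½(8 + -9)(4) = -2 m
Net displacement = 58 m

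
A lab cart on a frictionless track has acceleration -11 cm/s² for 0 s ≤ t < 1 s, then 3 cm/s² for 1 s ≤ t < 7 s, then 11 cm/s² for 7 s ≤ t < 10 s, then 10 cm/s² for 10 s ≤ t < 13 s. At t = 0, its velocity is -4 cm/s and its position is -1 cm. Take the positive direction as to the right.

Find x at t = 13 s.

On each constant-a segment, Δv = aΔt and Δx = v₀Δt + ½aΔt²; chain segment to segment.
0–1 s: v starts -4 cm/s; Δx = -4·1 + ½·-11·1² = -9.5 cm; v ends -15 cm/s.
1–7 s: v starts -15 cm/s; Δx = -15·6 + ½·3·6² = -36 cm; v ends 3 cm/s.
7–10 s: v starts 3 cm/s; Δx = 3·3 + ½·11·3² = 58.5 cm; v ends 36 cm/s.
10–13 s: v starts 36 cm/s; Δx = 36·3 + ½·10·3² = 153 cm; v ends 66 cm/s.
x(13) = -1 + Σ Δx = 165 cm.

165 cm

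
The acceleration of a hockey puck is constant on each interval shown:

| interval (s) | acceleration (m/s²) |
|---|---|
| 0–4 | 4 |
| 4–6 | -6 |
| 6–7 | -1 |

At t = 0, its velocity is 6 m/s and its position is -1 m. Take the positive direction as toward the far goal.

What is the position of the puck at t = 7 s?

On each constant-a segment, Δv = aΔt and Δx = v₀Δt + ½aΔt²; chain segment to segment.
0–4 s: v starts 6 m/s; Δx = 6·4 + ½·4·4² = 56 m; v ends 22 m/s.
4–6 s: v starts 22 m/s; Δx = 22·2 + ½·-6·2² = 32 m; v ends 10 m/s.
6–7 s: v starts 10 m/s; Δx = 10·1 + ½·-1·1² = 9.5 m; v ends 9 m/s.
x(7) = -1 + Σ Δx = 96.5 m.

96.5 m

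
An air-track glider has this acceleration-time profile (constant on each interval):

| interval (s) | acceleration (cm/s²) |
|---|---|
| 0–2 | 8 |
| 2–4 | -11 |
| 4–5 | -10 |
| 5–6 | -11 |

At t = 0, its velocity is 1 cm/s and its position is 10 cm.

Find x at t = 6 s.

On each constant-a segment, Δv = aΔt and Δx = v₀Δt + ½aΔt²; chain segment to segment.
0–2 s: v starts 1 cm/s; Δx = 1·2 + ½·8·2² = 18 cm; v ends 17 cm/s.
2–4 s: v starts 17 cm/s; Δx = 17·2 + ½·-11·2² = 12 cm; v ends -5 cm/s.
4–5 s: v starts -5 cm/s; Δx = -5·1 + ½·-10·1² = -10 cm; v ends -15 cm/s.
5–6 s: v starts -15 cm/s; Δx = -15·1 + ½·-11·1² = -20.5 cm; v ends -26 cm/s.
x(6) = 10 + Σ Δx = 9.5 cm.

9.5 cm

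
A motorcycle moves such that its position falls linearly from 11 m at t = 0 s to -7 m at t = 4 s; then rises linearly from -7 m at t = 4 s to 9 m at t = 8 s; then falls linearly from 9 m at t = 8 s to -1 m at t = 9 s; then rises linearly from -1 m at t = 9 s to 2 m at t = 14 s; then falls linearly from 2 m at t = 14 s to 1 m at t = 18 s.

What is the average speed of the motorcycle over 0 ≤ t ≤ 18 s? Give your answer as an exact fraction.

8/3 m/s

Average speed = (total path length)/(elapsed time); on a piecewise-linear x-t graph the path length is Σ|Δx|.
0–4 s: |Δx| = |-7 − 11| = 18 m
4–8 s: |Δx| = |9 − -7| = 16 m
8–9 s: |Δx| = |-1 − 9| = 10 m
9–14 s: |Δx| = |2 − -1| = 3 m
14–18 s: |Δx| = |1 − 2| = 1 m
Total path = 48 m; average speed = 48/18 = 8/3 m/s.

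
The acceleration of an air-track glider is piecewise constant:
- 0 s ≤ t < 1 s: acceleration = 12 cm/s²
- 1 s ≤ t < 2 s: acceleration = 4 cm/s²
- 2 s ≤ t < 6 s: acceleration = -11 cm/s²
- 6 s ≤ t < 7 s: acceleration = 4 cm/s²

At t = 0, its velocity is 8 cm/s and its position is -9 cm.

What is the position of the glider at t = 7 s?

17 cm

On each constant-a segment, Δv = aΔt and Δx = v₀Δt + ½aΔt²; chain segment to segment.
0–1 s: v starts 8 cm/s; Δx = 8·1 + ½·12·1² = 14 cm; v ends 20 cm/s.
1–2 s: v starts 20 cm/s; Δx = 20·1 + ½·4·1² = 22 cm; v ends 24 cm/s.
2–6 s: v starts 24 cm/s; Δx = 24·4 + ½·-11·4² = 8 cm; v ends -20 cm/s.
6–7 s: v starts -20 cm/s; Δx = -20·1 + ½·4·1² = -18 cm; v ends -16 cm/s.
x(7) = -9 + Σ Δx = 17 cm.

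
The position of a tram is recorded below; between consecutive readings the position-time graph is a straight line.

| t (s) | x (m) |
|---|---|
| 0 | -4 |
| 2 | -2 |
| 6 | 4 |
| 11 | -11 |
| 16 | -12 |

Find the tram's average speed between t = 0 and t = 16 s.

1.5 m/s

Average speed = (total path length)/(elapsed time); on a piecewise-linear x-t graph the path length is Σ|Δx|.
0–2 s: |Δx| = |-2 − -4| = 2 m
2–6 s: |Δx| = |4 − -2| = 6 m
6–11 s: |Δx| = |-11 − 4| = 15 m
11–16 s: |Δx| = |-12 − -11| = 1 m
Total path = 24 m; average speed = 24/16 = 1.5 m/s.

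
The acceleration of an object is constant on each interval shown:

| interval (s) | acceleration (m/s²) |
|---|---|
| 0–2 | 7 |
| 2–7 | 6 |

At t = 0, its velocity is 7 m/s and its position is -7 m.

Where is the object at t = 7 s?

201 m

On each constant-a segment, Δv = aΔt and Δx = v₀Δt + ½aΔt²; chain segment to segment.
0–2 s: v starts 7 m/s; Δx = 7·2 + ½·7·2² = 28 m; v ends 21 m/s.
2–7 s: v starts 21 m/s; Δx = 21·5 + ½·6·5² = 180 m; v ends 51 m/s.
x(7) = -7 + Σ Δx = 201 m.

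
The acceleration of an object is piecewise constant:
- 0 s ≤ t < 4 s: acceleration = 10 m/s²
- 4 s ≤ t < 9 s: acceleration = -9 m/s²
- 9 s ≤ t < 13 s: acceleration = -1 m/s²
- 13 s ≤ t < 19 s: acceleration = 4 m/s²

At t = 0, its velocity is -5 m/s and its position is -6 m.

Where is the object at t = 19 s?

On each constant-a segment, Δv = aΔt and Δx = v₀Δt + ½aΔt²; chain segment to segment.
0–4 s: v starts -5 m/s; Δx = -5·4 + ½·10·4² = 60 m; v ends 35 m/s.
4–9 s: v starts 35 m/s; Δx = 35·5 + ½·-9·5² = 62.5 m; v ends -10 m/s.
9–13 s: v starts -10 m/s; Δx = -10·4 + ½·-1·4² = -48 m; v ends -14 m/s.
13–19 s: v starts -14 m/s; Δx = -14·6 + ½·4·6² = -12 m; v ends 10 m/s.
x(19) = -6 + Σ Δx = 56.5 m.

56.5 m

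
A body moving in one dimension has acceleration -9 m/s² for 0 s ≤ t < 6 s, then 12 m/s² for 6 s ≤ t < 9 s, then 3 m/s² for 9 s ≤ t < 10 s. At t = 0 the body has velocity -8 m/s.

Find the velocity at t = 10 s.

-23 m/s

Δv equals the area under the a-t graph; then v = v₀ + Δv.
0–6 s: -9 × 6 = -54 m/s
6–9 s: 12 × 3 = 36 m/s
9–10 s: 3 × 1 = 3 m/s
Δv = -15 m/s, so v(10) = -8 + (-15) = -23 m/s.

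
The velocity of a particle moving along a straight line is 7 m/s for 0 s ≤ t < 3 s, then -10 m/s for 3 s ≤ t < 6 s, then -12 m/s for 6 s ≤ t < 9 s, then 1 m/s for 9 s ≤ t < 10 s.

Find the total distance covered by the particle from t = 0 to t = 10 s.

88 m

Total distance travelled is ∫|v| dt — sum the magnitudes of each area piece.
0–3 s: |7| × 3 = 21 m
3–6 s: |-10| × 3 = 30 m
6–9 s: |-12| × 3 = 36 m
9–10 s: |1| × 1 = 1 m
Total distance = 88 m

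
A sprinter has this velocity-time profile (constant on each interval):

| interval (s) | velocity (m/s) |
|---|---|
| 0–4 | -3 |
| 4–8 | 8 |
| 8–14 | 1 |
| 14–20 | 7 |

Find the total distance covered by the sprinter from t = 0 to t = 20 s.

Total distance travelled is ∫|v| dt — sum the magnitudes of each area piece.
0–4 s: |-3| × 4 = 12 m
4–8 s: |8| × 4 = 32 m
8–14 s: |1| × 6 = 6 m
14–20 s: |7| × 6 = 42 m
Total distance = 92 m

92 m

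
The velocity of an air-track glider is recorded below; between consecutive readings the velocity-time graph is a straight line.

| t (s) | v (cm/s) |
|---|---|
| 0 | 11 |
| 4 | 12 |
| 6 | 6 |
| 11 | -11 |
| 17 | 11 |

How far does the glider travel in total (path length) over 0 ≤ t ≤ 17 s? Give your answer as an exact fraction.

Total distance travelled is ∫|v| dt — sum the magnitudes of each area piece.
0–4 s: |½(11 + 12)(4)| = 46 cm
4–6 s: |½(12 + 6)(2)| = 18 cm
6–11 s: v = 0 at t = 132/17 s; triangle areas 90/17 + 605/34 = 785/34 cm
11–17 s: v = 0 at t = 14 s; triangle areas 16.5 + 16.5 = 33 cm
Total distance = 4083/34 cm

4083/34 cm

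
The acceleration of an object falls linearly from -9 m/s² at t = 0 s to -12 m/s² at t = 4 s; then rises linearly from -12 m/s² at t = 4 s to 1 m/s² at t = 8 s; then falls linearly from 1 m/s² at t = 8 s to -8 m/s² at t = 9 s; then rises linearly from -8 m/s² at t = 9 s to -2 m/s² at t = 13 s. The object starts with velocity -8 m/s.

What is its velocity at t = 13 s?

Δv equals the area under the a-t graph; then v = v₀ + Δv.
0–4 s: ½(-9 + -12)(4) = -42 m/s
4–8 s: ½(-12 + 1)(4) = -22 m/s
8–9 s: ½(1 + -8)(1) = -3.5 m/s
9–13 s: ½(-8 + -2)(4) = -20 m/s
Δv = -87.5 m/s, so v(13) = -8 + (-87.5) = -95.5 m/s.

-95.5 m/s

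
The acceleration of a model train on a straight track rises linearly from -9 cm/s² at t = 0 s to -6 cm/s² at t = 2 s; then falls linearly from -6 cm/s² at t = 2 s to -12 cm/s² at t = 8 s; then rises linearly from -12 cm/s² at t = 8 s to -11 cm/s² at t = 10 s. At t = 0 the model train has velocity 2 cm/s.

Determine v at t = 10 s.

-90 cm/s

Δv equals the area under the a-t graph; then v = v₀ + Δv.
0–2 s: ½(-9 + -6)(2) = -15 cm/s
2–8 s: ½(-6 + -12)(6) = -54 cm/s
8–10 s: ½(-12 + -11)(2) = -23 cm/s
Δv = -92 cm/s, so v(10) = 2 + (-92) = -90 cm/s.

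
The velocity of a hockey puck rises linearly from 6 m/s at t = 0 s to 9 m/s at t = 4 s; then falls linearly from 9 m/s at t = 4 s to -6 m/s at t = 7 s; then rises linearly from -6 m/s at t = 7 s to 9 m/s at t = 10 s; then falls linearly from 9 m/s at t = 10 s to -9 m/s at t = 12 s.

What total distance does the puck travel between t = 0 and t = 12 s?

Distance (not displacement) is the total path length: add the absolute areas under v-t.
0–4 s: |½(6 + 9)(4)| = 30 m
4–7 s: v = 0 at t = 5.8 s; triangle areas 8.1 + 3.6 = 11.7 m
7–10 s: v = 0 at t = 8.2 s; triangle areas 3.6 + 8.1 = 11.7 m
10–12 s: v = 0 at t = 11 s; triangle areas 4.5 + 4.5 = 9 m
Total distance = 62.4 m

62.4 m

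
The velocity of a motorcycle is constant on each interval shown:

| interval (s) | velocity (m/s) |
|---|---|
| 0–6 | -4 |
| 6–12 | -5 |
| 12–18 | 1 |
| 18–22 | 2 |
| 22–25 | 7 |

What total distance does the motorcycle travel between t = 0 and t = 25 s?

89 m

Distance (not displacement) is the total path length: add the absolute areas under v-t.
0–6 s: |-4| × 6 = 24 m
6–12 s: |-5| × 6 = 30 m
12–18 s: |1| × 6 = 6 m
18–22 s: |2| × 4 = 8 m
22–25 s: |7| × 3 = 21 m
Total distance = 89 m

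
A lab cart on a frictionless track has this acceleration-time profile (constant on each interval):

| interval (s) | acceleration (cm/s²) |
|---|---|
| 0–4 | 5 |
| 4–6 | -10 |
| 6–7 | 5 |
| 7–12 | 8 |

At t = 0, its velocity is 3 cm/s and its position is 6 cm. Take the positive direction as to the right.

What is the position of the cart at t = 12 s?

On each constant-a segment, Δv = aΔt and Δx = v₀Δt + ½aΔt²; chain segment to segment.
0–4 s: v starts 3 cm/s; Δx = 3·4 + ½·5·4² = 52 cm; v ends 23 cm/s.
4–6 s: v starts 23 cm/s; Δx = 23·2 + ½·-10·2² = 26 cm; v ends 3 cm/s.
6–7 s: v starts 3 cm/s; Δx = 3·1 + ½·5·1² = 5.5 cm; v ends 8 cm/s.
7–12 s: v starts 8 cm/s; Δx = 8·5 + ½·8·5² = 140 cm; v ends 48 cm/s.
x(12) = 6 + Σ Δx = 229.5 cm.

229.5 cm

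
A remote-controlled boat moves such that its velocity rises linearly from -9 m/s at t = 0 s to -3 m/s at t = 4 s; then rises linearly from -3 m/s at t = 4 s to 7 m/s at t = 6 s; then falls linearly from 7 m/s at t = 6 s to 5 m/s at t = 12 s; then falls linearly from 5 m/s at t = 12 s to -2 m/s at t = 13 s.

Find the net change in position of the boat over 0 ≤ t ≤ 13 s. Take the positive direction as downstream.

Displacement is the signed area under the v-t curve.
0–4 s: ½(-9 + -3)(4) = -24 m
4–6 s: ½(-3 + 7)(2) = 4 m
6–12 s: ½(7 + 5)(6) = 36 m
12–13 s: ½(5 + -2)(1) = 1.5 m
Net displacement = 17.5 m

17.5 m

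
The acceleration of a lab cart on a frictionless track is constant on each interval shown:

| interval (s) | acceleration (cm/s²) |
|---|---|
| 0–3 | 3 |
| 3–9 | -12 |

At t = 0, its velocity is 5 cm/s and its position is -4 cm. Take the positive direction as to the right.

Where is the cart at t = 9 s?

On each constant-a segment, Δv = aΔt and Δx = v₀Δt + ½aΔt²; chain segment to segment.
0–3 s: v starts 5 cm/s; Δx = 5·3 + ½·3·3² = 28.5 cm; v ends 14 cm/s.
3–9 s: v starts 14 cm/s; Δx = 14·6 + ½·-12·6² = -132 cm; v ends -58 cm/s.
x(9) = -4 + Σ Δx = -107.5 cm.

-107.5 cm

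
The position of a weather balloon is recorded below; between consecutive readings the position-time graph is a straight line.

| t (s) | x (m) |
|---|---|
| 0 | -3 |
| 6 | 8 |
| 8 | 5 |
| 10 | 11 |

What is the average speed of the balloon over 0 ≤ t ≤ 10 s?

Average speed = (total path length)/(elapsed time); on a piecewise-linear x-t graph the path length is Σ|Δx|.
0–6 s: |Δx| = |8 − -3| = 11 m
6–8 s: |Δx| = |5 − 8| = 3 m
8–10 s: |Δx| = |11 − 5| = 6 m
Total path = 20 m; average speed = 20/10 = 2 m/s.

2 m/s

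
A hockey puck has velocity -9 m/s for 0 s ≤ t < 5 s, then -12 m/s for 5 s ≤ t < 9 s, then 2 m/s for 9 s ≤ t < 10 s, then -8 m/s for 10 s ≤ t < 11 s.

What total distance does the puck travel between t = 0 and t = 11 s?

103 m

Distance (not displacement) is the total path length: add the absolute areas under v-t.
0–5 s: |-9| × 5 = 45 m
5–9 s: |-12| × 4 = 48 m
9–10 s: |2| × 1 = 2 m
10–11 s: |-8| × 1 = 8 m
Total distance = 103 m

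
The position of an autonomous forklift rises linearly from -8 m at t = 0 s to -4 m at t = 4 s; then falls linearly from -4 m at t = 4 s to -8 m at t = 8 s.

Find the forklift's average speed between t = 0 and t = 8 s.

Average speed = (total path length)/(elapsed time); on a piecewise-linear x-t graph the path length is Σ|Δx|.
0–4 s: |Δx| = |-4 − -8| = 4 m
4–8 s: |Δx| = |-8 − -4| = 4 m
Total path = 8 m; average speed = 8/8 = 1 m/s.

1 m/s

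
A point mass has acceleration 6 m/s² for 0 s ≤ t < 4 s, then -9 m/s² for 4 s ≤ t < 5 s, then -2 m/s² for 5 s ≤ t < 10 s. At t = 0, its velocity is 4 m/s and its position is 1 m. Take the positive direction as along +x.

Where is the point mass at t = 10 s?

On each constant-a segment, Δv = aΔt and Δx = v₀Δt + ½aΔt²; chain segment to segment.
0–4 s: v starts 4 m/s; Δx = 4·4 + ½·6·4² = 64 m; v ends 28 m/s.
4–5 s: v starts 28 m/s; Δx = 28·1 + ½·-9·1² = 23.5 m; v ends 19 m/s.
5–10 s: v starts 19 m/s; Δx = 19·5 + ½·-2·5² = 70 m; v ends 9 m/s.
x(10) = 1 + Σ Δx = 158.5 m.

158.5 m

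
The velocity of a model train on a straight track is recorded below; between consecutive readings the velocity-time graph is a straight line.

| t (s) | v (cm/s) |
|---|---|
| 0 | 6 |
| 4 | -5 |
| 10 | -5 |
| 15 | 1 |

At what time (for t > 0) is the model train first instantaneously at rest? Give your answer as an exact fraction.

v changes sign on 0–4 s (from 6 to -5); the graph is linear there, so v = 0 at t = 0 + (-6)·(4 − 0)/(-5 − 6) = 24/11 s.

t = 24/11 s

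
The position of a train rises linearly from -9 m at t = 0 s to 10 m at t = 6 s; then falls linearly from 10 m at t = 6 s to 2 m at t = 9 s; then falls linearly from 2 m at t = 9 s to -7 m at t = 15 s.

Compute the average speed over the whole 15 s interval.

2.4 m/s

Average speed = (total path length)/(elapsed time); on a piecewise-linear x-t graph the path length is Σ|Δx|.
0–6 s: |Δx| = |10 − -9| = 19 m
6–9 s: |Δx| = |2 − 10| = 8 m
9–15 s: |Δx| = |-7 − 2| = 9 m
Total path = 36 m; average speed = 36/15 = 2.4 m/s.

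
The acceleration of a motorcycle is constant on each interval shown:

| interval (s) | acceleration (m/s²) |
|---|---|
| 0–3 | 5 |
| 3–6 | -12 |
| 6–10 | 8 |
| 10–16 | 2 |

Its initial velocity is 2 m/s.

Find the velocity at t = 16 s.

Δv equals the area under the a-t graph; then v = v₀ + Δv.
0–3 s: 5 × 3 = 15 m/s
3–6 s: -12 × 3 = -36 m/s
6–10 s: 8 × 4 = 32 m/s
10–16 s: 2 × 6 = 12 m/s
Δv = 23 m/s, so v(16) = 2 + (23) = 25 m/s.

25 m/s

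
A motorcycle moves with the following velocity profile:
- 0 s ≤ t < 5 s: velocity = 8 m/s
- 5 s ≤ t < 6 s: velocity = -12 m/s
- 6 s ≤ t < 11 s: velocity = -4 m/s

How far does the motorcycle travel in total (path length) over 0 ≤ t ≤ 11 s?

72 m

Total distance travelled is ∫|v| dt — sum the magnitudes of each area piece.
0–5 s: |8| × 5 = 40 m
5–6 s: |-12| × 1 = 12 m
6–11 s: |-4| × 5 = 20 m
Total distance = 72 m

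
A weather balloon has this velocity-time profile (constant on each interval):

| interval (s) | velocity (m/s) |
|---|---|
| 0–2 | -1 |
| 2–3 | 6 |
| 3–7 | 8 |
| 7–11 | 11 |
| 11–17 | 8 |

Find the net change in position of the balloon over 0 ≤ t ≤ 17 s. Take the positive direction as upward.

128 m

Net displacement equals the area under the velocity-time graph (areas below the axis count negative).
0–2 s: -1 × 2 = -2 m
2–3 s: 6 × 1 = 6 m
3–7 s: 8 × 4 = 32 m
7–11 s: 11 × 4 = 44 m
11–17 s: 8 × 6 = 48 m
Net displacement = 128 m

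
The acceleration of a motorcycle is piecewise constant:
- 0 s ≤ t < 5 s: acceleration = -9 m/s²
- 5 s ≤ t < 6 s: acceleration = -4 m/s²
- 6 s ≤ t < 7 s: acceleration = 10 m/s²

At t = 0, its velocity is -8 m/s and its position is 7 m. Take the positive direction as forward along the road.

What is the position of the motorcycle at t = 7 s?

On each constant-a segment, Δv = aΔt and Δx = v₀Δt + ½aΔt²; chain segment to segment.
0–5 s: v starts -8 m/s; Δx = -8·5 + ½·-9·5² = -152.5 m; v ends -53 m/s.
5–6 s: v starts -53 m/s; Δx = -53·1 + ½·-4·1² = -55 m; v ends -57 m/s.
6–7 s: v starts -57 m/s; Δx = -57·1 + ½·10·1² = -52 m; v ends -47 m/s.
x(7) = 7 + Σ Δx = -252.5 m.

-252.5 m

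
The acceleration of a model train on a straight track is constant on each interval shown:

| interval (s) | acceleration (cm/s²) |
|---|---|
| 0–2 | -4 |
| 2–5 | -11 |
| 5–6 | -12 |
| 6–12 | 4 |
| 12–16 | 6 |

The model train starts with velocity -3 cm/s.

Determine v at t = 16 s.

-8 cm/s

Δv equals the area under the a-t graph; then v = v₀ + Δv.
0–2 s: -4 × 2 = -8 cm/s
2–5 s: -11 × 3 = -33 cm/s
5–6 s: -12 × 1 = -12 cm/s
6–12 s: 4 × 6 = 24 cm/s
12–16 s: 6 × 4 = 24 cm/s
Δv = -5 cm/s, so v(16) = -3 + (-5) = -8 cm/s.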